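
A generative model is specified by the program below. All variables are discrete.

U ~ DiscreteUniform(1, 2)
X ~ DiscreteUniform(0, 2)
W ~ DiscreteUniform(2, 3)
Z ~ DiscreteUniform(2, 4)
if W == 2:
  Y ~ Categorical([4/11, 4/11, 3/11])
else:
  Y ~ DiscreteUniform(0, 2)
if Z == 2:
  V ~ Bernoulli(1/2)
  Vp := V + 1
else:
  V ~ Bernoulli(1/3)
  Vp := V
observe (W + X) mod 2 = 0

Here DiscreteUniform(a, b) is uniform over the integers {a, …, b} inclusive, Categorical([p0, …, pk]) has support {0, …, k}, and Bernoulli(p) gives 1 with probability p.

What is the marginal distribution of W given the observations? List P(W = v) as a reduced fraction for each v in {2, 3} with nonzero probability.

P(W=2) = 2/3, P(W=3) = 1/3

Enumerate traces; 108 have nonzero weight after conditioning:
  (U=1, X=0, W=2, Z=2, Y=0, V=0) weight 1/198
  (U=1, X=0, W=2, Z=2, Y=0, V=1) weight 1/198
  (U=1, X=0, W=2, Z=2, Y=1, V=0) weight 1/198
  (U=1, X=0, W=2, Z=2, Y=1, V=1) weight 1/198
  (U=1, X=0, W=2, Z=2, Y=2, V=0) weight 1/264
  (U=1, X=0, W=2, Z=2, Y=2, V=1) weight 1/264
  (U=1, X=0, W=2, Z=3, Y=0, V=0) weight 2/297
  (U=1, X=0, W=2, Z=3, Y=0, V=1) weight 1/297
  (U=1, X=1, W=3, Z=2, Y=0, V=0) weight 1/216
  … 99 more
Group by W:
  weight(W=2) = 1/3
  weight(W=3) = 1/6
Total weight = 1/3 + 1/6 = 1/2
P(W=2 | obs) = 1/3 / 1/2 = 2/3
P(W=3 | obs) = 1/6 / 1/2 = 1/3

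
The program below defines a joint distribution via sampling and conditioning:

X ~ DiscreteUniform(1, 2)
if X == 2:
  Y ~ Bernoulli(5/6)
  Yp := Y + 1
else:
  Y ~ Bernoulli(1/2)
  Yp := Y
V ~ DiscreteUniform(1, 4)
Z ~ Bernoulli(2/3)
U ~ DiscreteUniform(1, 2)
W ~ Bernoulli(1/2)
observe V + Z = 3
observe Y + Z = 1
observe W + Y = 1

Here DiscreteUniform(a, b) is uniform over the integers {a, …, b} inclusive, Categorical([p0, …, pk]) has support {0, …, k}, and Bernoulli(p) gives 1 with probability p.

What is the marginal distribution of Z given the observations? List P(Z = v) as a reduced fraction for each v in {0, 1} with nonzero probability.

Enumerate traces; 8 have nonzero weight after conditioning:
  (X=1, Y=0, V=2, Z=1, U=1, W=1) weight 1/96
  (X=1, Y=0, V=2, Z=1, U=2, W=1) weight 1/96
  (X=1, Y=1, V=3, Z=0, U=1, W=0) weight 1/192
  (X=1, Y=1, V=3, Z=0, U=2, W=0) weight 1/192
  (X=2, Y=0, V=2, Z=1, U=1, W=1) weight 1/288
  (X=2, Y=0, V=2, Z=1, U=2, W=1) weight 1/288
  (X=2, Y=1, V=3, Z=0, U=1, W=0) weight 5/576
  (X=2, Y=1, V=3, Z=0, U=2, W=0) weight 5/576
Group by Z:
  weight(Z=0) = 1/36
  weight(Z=1) = 1/36
Total weight = 1/36 + 1/36 = 1/18
P(Z=0 | obs) = 1/36 / 1/18 = 1/2
P(Z=1 | obs) = 1/36 / 1/18 = 1/2

P(Z=0) = 1/2, P(Z=1) = 1/2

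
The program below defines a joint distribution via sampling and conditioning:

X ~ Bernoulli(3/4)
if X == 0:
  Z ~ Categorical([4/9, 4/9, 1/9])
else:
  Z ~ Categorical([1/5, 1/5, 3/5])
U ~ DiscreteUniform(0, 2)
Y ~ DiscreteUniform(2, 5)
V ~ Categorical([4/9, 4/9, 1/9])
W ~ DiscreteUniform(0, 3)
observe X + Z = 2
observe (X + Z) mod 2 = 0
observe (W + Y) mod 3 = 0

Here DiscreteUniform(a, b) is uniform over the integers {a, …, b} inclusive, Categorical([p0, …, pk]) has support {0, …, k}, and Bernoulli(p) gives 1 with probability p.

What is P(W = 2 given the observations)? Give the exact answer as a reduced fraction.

Enumerate traces; 90 have nonzero weight after conditioning:
  (X=0, Z=2, U=0, Y=2, V=0, W=1) weight 1/3888
  (X=0, Z=2, U=0, Y=2, V=1, W=1) weight 1/3888
  (X=0, Z=2, U=0, Y=2, V=2, W=1) weight 1/15552
  (X=0, Z=2, U=0, Y=3, V=0, W=0) weight 1/3888
  (X=0, Z=2, U=0, Y=3, V=0, W=3) weight 1/3888
  (X=0, Z=2, U=0, Y=3, V=1, W=0) weight 1/3888
  (X=0, Z=2, U=0, Y=3, V=1, W=3) weight 1/3888
  (X=0, Z=2, U=0, Y=3, V=2, W=0) weight 1/15552
  (X=0, Z=2, U=0, Y=4, V=0, W=2) weight 1/3888
  … 81 more
Group by W:
  weight(W=0) = 1/90
  weight(W=1) = 1/45
  weight(W=2) = 1/90
  weight(W=3) = 1/90
Total weight = 1/90 + 1/45 + 1/90 + 1/90 = 1/18
P(W=0 | obs) = 1/90 / 1/18 = 1/5
P(W=1 | obs) = 1/45 / 1/18 = 2/5
P(W=2 | obs) = 1/90 / 1/18 = 1/5
P(W=3 | obs) = 1/90 / 1/18 = 1/5

P(W = 2 | obs) = 1/5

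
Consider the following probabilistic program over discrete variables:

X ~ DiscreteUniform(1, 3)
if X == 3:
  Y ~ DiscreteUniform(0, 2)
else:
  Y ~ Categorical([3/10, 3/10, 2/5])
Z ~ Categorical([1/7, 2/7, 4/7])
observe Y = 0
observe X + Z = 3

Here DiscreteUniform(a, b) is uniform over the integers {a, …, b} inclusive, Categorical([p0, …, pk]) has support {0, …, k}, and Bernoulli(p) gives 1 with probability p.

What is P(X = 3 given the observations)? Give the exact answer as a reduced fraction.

P(X = 3 | obs) = 5/32

Enumerate traces; 3 have nonzero weight after conditioning:
  (X=1, Y=0, Z=2) weight 2/35
  (X=2, Y=0, Z=1) weight 1/35
  (X=3, Y=0, Z=0) weight 1/63
Group by X:
  weight(X=1) = 2/35
  weight(X=2) = 1/35
  weight(X=3) = 1/63
Total weight = 2/35 + 1/35 + 1/63 = 32/315
P(X=1 | obs) = 2/35 / 32/315 = 9/16
P(X=2 | obs) = 1/35 / 32/315 = 9/32
P(X=3 | obs) = 1/63 / 32/315 = 5/32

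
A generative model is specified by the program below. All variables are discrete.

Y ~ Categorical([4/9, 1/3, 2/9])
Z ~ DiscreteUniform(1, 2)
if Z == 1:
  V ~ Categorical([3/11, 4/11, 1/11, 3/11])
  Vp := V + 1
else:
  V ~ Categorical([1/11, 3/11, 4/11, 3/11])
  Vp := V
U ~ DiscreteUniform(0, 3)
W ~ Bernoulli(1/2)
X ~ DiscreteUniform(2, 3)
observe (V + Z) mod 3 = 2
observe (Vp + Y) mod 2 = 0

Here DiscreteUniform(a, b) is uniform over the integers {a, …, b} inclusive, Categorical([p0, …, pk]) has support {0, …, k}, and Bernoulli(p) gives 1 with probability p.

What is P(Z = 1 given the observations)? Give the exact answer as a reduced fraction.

P(Z = 1 | obs) = 8/13

Enumerate traces; 80 have nonzero weight after conditioning:
  (Y=0, Z=1, V=1, U=0, W=0, X=2) weight 1/198
  (Y=0, Z=1, V=1, U=0, W=0, X=3) weight 1/198
  (Y=0, Z=1, V=1, U=0, W=1, X=2) weight 1/198
  (Y=0, Z=1, V=1, U=0, W=1, X=3) weight 1/198
  (Y=0, Z=1, V=1, U=1, W=0, X=2) weight 1/198
  (Y=0, Z=1, V=1, U=1, W=0, X=3) weight 1/198
  (Y=0, Z=1, V=1, U=1, W=1, X=2) weight 1/198
  (Y=0, Z=1, V=1, U=1, W=1, X=3) weight 1/198
  (Y=0, Z=2, V=0, U=0, W=0, X=2) weight 1/792
  … 71 more
Group by Z:
  weight(Z=1) = 4/33
  weight(Z=2) = 5/66
Total weight = 4/33 + 5/66 = 13/66
P(Z=1 | obs) = 4/33 / 13/66 = 8/13
P(Z=2 | obs) = 5/66 / 13/66 = 5/13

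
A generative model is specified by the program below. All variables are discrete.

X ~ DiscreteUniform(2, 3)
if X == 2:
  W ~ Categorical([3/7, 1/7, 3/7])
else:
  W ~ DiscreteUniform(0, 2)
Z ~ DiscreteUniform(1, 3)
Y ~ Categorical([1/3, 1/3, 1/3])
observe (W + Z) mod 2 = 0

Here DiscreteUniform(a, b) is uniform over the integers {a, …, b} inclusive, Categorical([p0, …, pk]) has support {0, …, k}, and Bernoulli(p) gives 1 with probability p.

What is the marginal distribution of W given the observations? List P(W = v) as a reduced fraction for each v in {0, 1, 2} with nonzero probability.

Enumerate traces; 24 have nonzero weight after conditioning:
  (X=2, W=0, Z=2, Y=0) weight 1/42
  (X=2, W=0, Z=2, Y=1) weight 1/42
  (X=2, W=0, Z=2, Y=2) weight 1/42
  (X=2, W=1, Z=1, Y=0) weight 1/126
  (X=2, W=1, Z=1, Y=1) weight 1/126
  (X=2, W=1, Z=1, Y=2) weight 1/126
  (X=2, W=1, Z=3, Y=0) weight 1/126
  (X=2, W=1, Z=3, Y=1) weight 1/126
  (X=2, W=2, Z=2, Y=0) weight 1/42
  … 15 more
Group by W:
  weight(W=0) = 8/63
  weight(W=1) = 10/63
  weight(W=2) = 8/63
Total weight = 8/63 + 10/63 + 8/63 = 26/63
P(W=0 | obs) = 8/63 / 26/63 = 4/13
P(W=1 | obs) = 10/63 / 26/63 = 5/13
P(W=2 | obs) = 8/63 / 26/63 = 4/13

P(W=0) = 4/13, P(W=1) = 5/13, P(W=2) = 4/13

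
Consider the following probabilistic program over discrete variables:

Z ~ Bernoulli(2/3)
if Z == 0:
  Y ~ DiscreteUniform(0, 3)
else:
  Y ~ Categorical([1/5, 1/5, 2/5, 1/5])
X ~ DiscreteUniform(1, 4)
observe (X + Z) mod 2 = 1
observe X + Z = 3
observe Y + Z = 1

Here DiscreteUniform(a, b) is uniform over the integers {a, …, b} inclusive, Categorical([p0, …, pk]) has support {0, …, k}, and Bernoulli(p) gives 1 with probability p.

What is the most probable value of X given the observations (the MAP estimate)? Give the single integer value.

Enumerate traces; 2 have nonzero weight after conditioning:
  (Z=0, Y=1, X=3) weight 1/48
  (Z=1, Y=0, X=2) weight 1/30
Group by X:
  weight(X=2) = 1/30
  weight(X=3) = 1/48
Total weight = 1/30 + 1/48 = 13/240
P(X=2 | obs) = 1/30 / 13/240 = 8/13
P(X=3 | obs) = 1/48 / 13/240 = 5/13
argmax = 2

argmax_v P(X = v | obs) = 2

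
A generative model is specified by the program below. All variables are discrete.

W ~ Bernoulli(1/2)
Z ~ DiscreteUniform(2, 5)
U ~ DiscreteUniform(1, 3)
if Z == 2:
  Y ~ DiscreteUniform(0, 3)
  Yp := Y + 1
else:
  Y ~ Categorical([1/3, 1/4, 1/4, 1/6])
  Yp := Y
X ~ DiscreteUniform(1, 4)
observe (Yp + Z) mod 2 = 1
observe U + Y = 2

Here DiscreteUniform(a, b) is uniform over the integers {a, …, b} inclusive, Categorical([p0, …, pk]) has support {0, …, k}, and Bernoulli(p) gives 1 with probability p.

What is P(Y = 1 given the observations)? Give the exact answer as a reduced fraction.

P(Y = 1 | obs) = 3/14

Enumerate traces; 32 have nonzero weight after conditioning:
  (W=0, Z=2, U=2, Y=0, X=1) weight 1/384
  (W=0, Z=2, U=2, Y=0, X=2) weight 1/384
  (W=0, Z=2, U=2, Y=0, X=3) weight 1/384
  (W=0, Z=2, U=2, Y=0, X=4) weight 1/384
  (W=0, Z=3, U=2, Y=0, X=1) weight 1/288
  (W=0, Z=3, U=2, Y=0, X=2) weight 1/288
  (W=0, Z=3, U=2, Y=0, X=3) weight 1/288
  (W=0, Z=3, U=2, Y=0, X=4) weight 1/288
  (W=0, Z=4, U=1, Y=1, X=1) weight 1/384
  … 23 more
Group by Y:
  weight(Y=0) = 11/144
  weight(Y=1) = 1/48
Total weight = 11/144 + 1/48 = 7/72
P(Y=0 | obs) = 11/144 / 7/72 = 11/14
P(Y=1 | obs) = 1/48 / 7/72 = 3/14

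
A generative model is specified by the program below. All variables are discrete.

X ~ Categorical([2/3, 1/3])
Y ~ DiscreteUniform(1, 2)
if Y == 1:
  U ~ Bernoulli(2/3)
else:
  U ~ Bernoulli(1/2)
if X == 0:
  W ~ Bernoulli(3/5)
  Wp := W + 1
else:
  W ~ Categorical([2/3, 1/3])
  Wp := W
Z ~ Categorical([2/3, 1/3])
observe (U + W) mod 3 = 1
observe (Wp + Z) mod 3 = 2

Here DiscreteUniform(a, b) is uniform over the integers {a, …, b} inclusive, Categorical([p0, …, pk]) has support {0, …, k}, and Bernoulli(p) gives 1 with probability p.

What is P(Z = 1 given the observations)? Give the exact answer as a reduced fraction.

P(Z = 1 | obs) = 109/289

Enumerate traces; 6 have nonzero weight after conditioning:
  (X=0, Y=1, U=0, W=1, Z=0) weight 2/45
  (X=0, Y=1, U=1, W=0, Z=1) weight 4/135
  (X=0, Y=2, U=0, W=1, Z=0) weight 1/15
  (X=0, Y=2, U=1, W=0, Z=1) weight 1/45
  (X=1, Y=1, U=0, W=1, Z=1) weight 1/162
  (X=1, Y=2, U=0, W=1, Z=1) weight 1/108
Group by Z:
  weight(Z=0) = 1/9
  weight(Z=1) = 109/1620
Total weight = 1/9 + 109/1620 = 289/1620
P(Z=0 | obs) = 1/9 / 289/1620 = 180/289
P(Z=1 | obs) = 109/1620 / 289/1620 = 109/289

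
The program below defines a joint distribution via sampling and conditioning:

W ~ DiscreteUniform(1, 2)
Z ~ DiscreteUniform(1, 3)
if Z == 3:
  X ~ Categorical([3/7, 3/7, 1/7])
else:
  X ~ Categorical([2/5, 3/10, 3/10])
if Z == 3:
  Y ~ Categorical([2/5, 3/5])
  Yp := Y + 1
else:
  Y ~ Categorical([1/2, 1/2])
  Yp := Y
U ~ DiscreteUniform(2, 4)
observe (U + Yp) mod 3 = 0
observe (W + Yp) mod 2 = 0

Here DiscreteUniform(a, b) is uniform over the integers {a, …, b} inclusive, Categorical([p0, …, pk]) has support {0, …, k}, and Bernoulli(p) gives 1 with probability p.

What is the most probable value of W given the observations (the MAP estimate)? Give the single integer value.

Enumerate traces; 18 have nonzero weight after conditioning:
  (W=1, Z=1, X=0, Y=1, U=2) weight 1/90
  (W=1, Z=1, X=1, Y=1, U=2) weight 1/120
  (W=1, Z=1, X=2, Y=1, U=2) weight 1/120
  (W=1, Z=2, X=0, Y=1, U=2) weight 1/90
  (W=1, Z=2, X=1, Y=1, U=2) weight 1/120
  (W=1, Z=2, X=2, Y=1, U=2) weight 1/120
  (W=1, Z=3, X=0, Y=0, U=2) weight 1/105
  (W=1, Z=3, X=1, Y=0, U=2) weight 1/105
  (W=2, Z=1, X=0, Y=0, U=3) weight 1/90
  … 9 more
Group by W:
  weight(W=1) = 7/90
  weight(W=2) = 4/45
Total weight = 7/90 + 4/45 = 1/6
P(W=1 | obs) = 7/90 / 1/6 = 7/15
P(W=2 | obs) = 4/45 / 1/6 = 8/15
argmax = 2

argmax_v P(W = v | obs) = 2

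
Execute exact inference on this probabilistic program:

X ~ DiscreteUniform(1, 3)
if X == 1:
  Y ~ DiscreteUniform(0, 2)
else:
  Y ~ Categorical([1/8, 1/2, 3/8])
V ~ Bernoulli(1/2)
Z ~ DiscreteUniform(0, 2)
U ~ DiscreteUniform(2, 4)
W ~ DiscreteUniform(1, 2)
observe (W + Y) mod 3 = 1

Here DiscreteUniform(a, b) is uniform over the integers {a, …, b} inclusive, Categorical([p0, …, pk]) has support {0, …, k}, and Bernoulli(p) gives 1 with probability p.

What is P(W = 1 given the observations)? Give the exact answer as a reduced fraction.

P(W = 1 | obs) = 7/20

Enumerate traces; 108 have nonzero weight after conditioning:
  (X=1, Y=0, V=0, Z=0, U=2, W=1) weight 1/324
  (X=1, Y=0, V=0, Z=0, U=3, W=1) weight 1/324
  (X=1, Y=0, V=0, Z=0, U=4, W=1) weight 1/324
  (X=1, Y=0, V=0, Z=1, U=2, W=1) weight 1/324
  (X=1, Y=0, V=0, Z=1, U=3, W=1) weight 1/324
  (X=1, Y=0, V=0, Z=1, U=4, W=1) weight 1/324
  (X=1, Y=0, V=0, Z=2, U=2, W=1) weight 1/324
  (X=1, Y=0, V=0, Z=2, U=3, W=1) weight 1/324
  (X=1, Y=2, V=0, Z=0, U=2, W=2) weight 1/324
  … 99 more
Group by W:
  weight(W=1) = 7/72
  weight(W=2) = 13/72
Total weight = 7/72 + 13/72 = 5/18
P(W=1 | obs) = 7/72 / 5/18 = 7/20
P(W=2 | obs) = 13/72 / 5/18 = 13/20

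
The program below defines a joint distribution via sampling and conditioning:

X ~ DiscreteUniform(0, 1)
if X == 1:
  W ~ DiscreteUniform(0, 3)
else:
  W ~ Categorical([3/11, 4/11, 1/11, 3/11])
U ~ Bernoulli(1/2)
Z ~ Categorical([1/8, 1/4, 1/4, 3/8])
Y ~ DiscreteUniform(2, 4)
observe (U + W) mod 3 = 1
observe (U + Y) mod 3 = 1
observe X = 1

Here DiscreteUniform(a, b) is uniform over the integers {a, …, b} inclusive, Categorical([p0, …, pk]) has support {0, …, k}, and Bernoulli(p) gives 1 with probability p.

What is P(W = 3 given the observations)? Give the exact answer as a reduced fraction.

Enumerate traces; 12 have nonzero weight after conditioning:
  (X=1, W=0, U=1, Z=0, Y=3) weight 1/384
  (X=1, W=0, U=1, Z=1, Y=3) weight 1/192
  (X=1, W=0, U=1, Z=2, Y=3) weight 1/192
  (X=1, W=0, U=1, Z=3, Y=3) weight 1/128
  (X=1, W=1, U=0, Z=0, Y=4) weight 1/384
  (X=1, W=1, U=0, Z=1, Y=4) weight 1/192
  (X=1, W=1, U=0, Z=2, Y=4) weight 1/192
  (X=1, W=1, U=0, Z=3, Y=4) weight 1/128
  (X=1, W=3, U=1, Z=0, Y=3) weight 1/384
  … 3 more
Group by W:
  weight(W=0) = 1/48
  weight(W=1) = 1/48
  weight(W=3) = 1/48
Total weight = 1/48 + 1/48 + 1/48 = 1/16
P(W=0 | obs) = 1/48 / 1/16 = 1/3
P(W=1 | obs) = 1/48 / 1/16 = 1/3
P(W=3 | obs) = 1/48 / 1/16 = 1/3

P(W = 3 | obs) = 1/3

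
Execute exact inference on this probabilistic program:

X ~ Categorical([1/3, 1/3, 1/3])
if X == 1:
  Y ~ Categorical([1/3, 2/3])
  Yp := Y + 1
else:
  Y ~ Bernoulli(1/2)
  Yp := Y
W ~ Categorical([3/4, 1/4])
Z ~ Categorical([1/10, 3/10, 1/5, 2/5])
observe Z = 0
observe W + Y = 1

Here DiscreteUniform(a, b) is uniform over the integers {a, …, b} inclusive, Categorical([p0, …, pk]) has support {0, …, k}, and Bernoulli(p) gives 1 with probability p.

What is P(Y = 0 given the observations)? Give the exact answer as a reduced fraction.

P(Y = 0 | obs) = 4/19

Enumerate traces; 6 have nonzero weight after conditioning:
  (X=0, Y=0, W=1, Z=0) weight 1/240
  (X=0, Y=1, W=0, Z=0) weight 1/80
  (X=1, Y=0, W=1, Z=0) weight 1/360
  (X=1, Y=1, W=0, Z=0) weight 1/60
  (X=2, Y=0, W=1, Z=0) weight 1/240
  (X=2, Y=1, W=0, Z=0) weight 1/80
Group by Y:
  weight(Y=0) = 1/90
  weight(Y=1) = 1/24
Total weight = 1/90 + 1/24 = 19/360
P(Y=0 | obs) = 1/90 / 19/360 = 4/19
P(Y=1 | obs) = 1/24 / 19/360 = 15/19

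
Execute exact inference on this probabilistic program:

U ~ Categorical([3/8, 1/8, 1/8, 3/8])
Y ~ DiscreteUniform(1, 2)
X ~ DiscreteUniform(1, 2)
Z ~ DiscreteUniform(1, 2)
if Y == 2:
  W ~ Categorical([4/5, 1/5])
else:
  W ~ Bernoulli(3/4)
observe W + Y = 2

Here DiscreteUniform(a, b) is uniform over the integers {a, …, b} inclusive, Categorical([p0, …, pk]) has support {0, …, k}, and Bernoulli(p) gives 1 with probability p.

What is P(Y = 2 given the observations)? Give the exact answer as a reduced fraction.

Enumerate traces; 32 have nonzero weight after conditioning:
  (U=0, Y=1, X=1, Z=1, W=1) weight 9/256
  (U=0, Y=1, X=1, Z=2, W=1) weight 9/256
  (U=0, Y=1, X=2, Z=1, W=1) weight 9/256
  (U=0, Y=1, X=2, Z=2, W=1) weight 9/256
  (U=0, Y=2, X=1, Z=1, W=0) weight 3/80
  (U=0, Y=2, X=1, Z=2, W=0) weight 3/80
  (U=0, Y=2, X=2, Z=1, W=0) weight 3/80
  (U=0, Y=2, X=2, Z=2, W=0) weight 3/80
  … 24 more
Group by Y:
  weight(Y=1) = 3/8
  weight(Y=2) = 2/5
Total weight = 3/8 + 2/5 = 31/40
P(Y=1 | obs) = 3/8 / 31/40 = 15/31
P(Y=2 | obs) = 2/5 / 31/40 = 16/31

P(Y = 2 | obs) = 16/31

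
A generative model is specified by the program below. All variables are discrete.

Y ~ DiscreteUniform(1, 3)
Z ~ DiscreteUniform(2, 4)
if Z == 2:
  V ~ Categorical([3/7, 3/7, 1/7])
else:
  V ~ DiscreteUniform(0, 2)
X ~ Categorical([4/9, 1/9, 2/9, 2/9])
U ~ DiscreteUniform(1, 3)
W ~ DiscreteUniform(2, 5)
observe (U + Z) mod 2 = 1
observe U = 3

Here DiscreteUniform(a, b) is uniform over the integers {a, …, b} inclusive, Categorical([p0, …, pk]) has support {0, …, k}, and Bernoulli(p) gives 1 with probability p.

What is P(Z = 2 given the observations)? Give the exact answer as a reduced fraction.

P(Z = 2 | obs) = 1/2

Enumerate traces; 288 have nonzero weight after conditioning:
  (Y=1, Z=2, V=0, X=0, U=3, W=2) weight 1/567
  (Y=1, Z=2, V=0, X=0, U=3, W=3) weight 1/567
  (Y=1, Z=2, V=0, X=0, U=3, W=4) weight 1/567
  (Y=1, Z=2, V=0, X=0, U=3, W=5) weight 1/567
  (Y=1, Z=2, V=0, X=1, U=3, W=2) weight 1/2268
  (Y=1, Z=2, V=0, X=1, U=3, W=3) weight 1/2268
  (Y=1, Z=2, V=0, X=1, U=3, W=4) weight 1/2268
  (Y=1, Z=2, V=0, X=1, U=3, W=5) weight 1/2268
  (Y=1, Z=4, V=0, X=0, U=3, W=2) weight 1/729
  … 279 more
Group by Z:
  weight(Z=2) = 1/9
  weight(Z=4) = 1/9
Total weight = 1/9 + 1/9 = 2/9
P(Z=2 | obs) = 1/9 / 2/9 = 1/2
P(Z=4 | obs) = 1/9 / 2/9 = 1/2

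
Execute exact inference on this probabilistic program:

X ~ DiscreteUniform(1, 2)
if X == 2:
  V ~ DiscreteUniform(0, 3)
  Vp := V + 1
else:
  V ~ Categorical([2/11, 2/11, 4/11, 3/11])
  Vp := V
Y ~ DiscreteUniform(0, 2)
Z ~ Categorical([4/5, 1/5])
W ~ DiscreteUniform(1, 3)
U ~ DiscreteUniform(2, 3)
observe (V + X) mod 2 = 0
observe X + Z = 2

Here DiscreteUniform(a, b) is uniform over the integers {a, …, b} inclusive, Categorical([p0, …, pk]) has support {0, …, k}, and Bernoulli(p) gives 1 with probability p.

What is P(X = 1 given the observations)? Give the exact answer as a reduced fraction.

Enumerate traces; 72 have nonzero weight after conditioning:
  (X=1, V=1, Y=0, Z=1, W=1, U=2) weight 1/990
  (X=1, V=1, Y=0, Z=1, W=1, U=3) weight 1/990
  (X=1, V=1, Y=0, Z=1, W=2, U=2) weight 1/990
  (X=1, V=1, Y=0, Z=1, W=2, U=3) weight 1/990
  (X=1, V=1, Y=0, Z=1, W=3, U=2) weight 1/990
  (X=1, V=1, Y=0, Z=1, W=3, U=3) weight 1/990
  (X=1, V=1, Y=1, Z=1, W=1, U=2) weight 1/990
  (X=1, V=1, Y=1, Z=1, W=1, U=3) weight 1/990
  (X=2, V=0, Y=0, Z=0, W=1, U=2) weight 1/180
  … 63 more
Group by X:
  weight(X=1) = 1/22
  weight(X=2) = 1/5
Total weight = 1/22 + 1/5 = 27/110
P(X=1 | obs) = 1/22 / 27/110 = 5/27
P(X=2 | obs) = 1/5 / 27/110 = 22/27

P(X = 1 | obs) = 5/27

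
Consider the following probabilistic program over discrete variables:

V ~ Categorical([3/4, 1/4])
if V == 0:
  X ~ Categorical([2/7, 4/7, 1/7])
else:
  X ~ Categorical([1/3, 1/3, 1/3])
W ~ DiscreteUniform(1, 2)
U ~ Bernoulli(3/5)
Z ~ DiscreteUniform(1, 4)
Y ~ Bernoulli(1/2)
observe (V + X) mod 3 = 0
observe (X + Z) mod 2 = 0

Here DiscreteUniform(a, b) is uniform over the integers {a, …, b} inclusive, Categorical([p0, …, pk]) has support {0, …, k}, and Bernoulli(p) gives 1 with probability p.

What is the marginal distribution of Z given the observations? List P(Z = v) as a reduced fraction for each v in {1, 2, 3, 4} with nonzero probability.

Enumerate traces; 32 have nonzero weight after conditioning:
  (V=0, X=0, W=1, U=0, Z=2, Y=0) weight 3/560
  (V=0, X=0, W=1, U=0, Z=2, Y=1) weight 3/560
  (V=0, X=0, W=1, U=0, Z=4, Y=0) weight 3/560
  (V=0, X=0, W=1, U=0, Z=4, Y=1) weight 3/560
  (V=0, X=0, W=1, U=1, Z=2, Y=0) weight 9/1120
  (V=0, X=0, W=1, U=1, Z=2, Y=1) weight 9/1120
  (V=0, X=0, W=1, U=1, Z=4, Y=0) weight 9/1120
  (V=0, X=0, W=1, U=1, Z=4, Y=1) weight 9/1120
  … 24 more
Group by Z:
  weight(Z=2) = 25/336
  weight(Z=4) = 25/336
Total weight = 25/336 + 25/336 = 25/168
P(Z=2 | obs) = 25/336 / 25/168 = 1/2
P(Z=4 | obs) = 25/336 / 25/168 = 1/2

P(Z=2) = 1/2, P(Z=4) = 1/2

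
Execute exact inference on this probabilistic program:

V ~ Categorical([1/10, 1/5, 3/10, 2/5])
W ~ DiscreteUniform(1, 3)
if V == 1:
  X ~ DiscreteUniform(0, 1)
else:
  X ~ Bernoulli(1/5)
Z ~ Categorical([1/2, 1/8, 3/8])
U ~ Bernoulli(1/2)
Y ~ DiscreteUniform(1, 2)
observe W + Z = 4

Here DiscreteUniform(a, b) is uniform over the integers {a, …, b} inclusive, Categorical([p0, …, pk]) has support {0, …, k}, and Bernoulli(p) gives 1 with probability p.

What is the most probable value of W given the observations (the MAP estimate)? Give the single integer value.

argmax_v P(W = v | obs) = 2

Enumerate traces; 64 have nonzero weight after conditioning:
  (V=0, W=2, X=0, Z=2, U=0, Y=1) weight 1/400
  (V=0, W=2, X=0, Z=2, U=0, Y=2) weight 1/400
  (V=0, W=2, X=0, Z=2, U=1, Y=1) weight 1/400
  (V=0, W=2, X=0, Z=2, U=1, Y=2) weight 1/400
  (V=0, W=2, X=1, Z=2, U=0, Y=1) weight 1/1600
  (V=0, W=2, X=1, Z=2, U=0, Y=2) weight 1/1600
  (V=0, W=2, X=1, Z=2, U=1, Y=1) weight 1/1600
  (V=0, W=2, X=1, Z=2, U=1, Y=2) weight 1/1600
  (V=0, W=3, X=0, Z=1, U=0, Y=1) weight 1/1200
  … 55 more
Group by W:
  weight(W=2) = 1/8
  weight(W=3) = 1/24
Total weight = 1/8 + 1/24 = 1/6
P(W=2 | obs) = 1/8 / 1/6 = 3/4
P(W=3 | obs) = 1/24 / 1/6 = 1/4
argmax = 2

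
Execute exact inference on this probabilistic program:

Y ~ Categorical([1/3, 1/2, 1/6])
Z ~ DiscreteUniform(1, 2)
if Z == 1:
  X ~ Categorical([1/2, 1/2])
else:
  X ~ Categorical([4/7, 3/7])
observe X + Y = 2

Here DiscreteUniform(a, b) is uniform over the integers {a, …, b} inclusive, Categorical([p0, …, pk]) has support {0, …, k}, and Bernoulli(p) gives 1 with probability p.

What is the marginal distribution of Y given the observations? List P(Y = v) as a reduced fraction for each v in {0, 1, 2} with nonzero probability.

Enumerate traces; 4 have nonzero weight after conditioning:
  (Y=1, Z=1, X=1) weight 1/8
  (Y=1, Z=2, X=1) weight 3/28
  (Y=2, Z=1, X=0) weight 1/24
  (Y=2, Z=2, X=0) weight 1/21
Group by Y:
  weight(Y=1) = 13/56
  weight(Y=2) = 5/56
Total weight = 13/56 + 5/56 = 9/28
P(Y=1 | obs) = 13/56 / 9/28 = 13/18
P(Y=2 | obs) = 5/56 / 9/28 = 5/18

P(Y=1) = 13/18, P(Y=2) = 5/18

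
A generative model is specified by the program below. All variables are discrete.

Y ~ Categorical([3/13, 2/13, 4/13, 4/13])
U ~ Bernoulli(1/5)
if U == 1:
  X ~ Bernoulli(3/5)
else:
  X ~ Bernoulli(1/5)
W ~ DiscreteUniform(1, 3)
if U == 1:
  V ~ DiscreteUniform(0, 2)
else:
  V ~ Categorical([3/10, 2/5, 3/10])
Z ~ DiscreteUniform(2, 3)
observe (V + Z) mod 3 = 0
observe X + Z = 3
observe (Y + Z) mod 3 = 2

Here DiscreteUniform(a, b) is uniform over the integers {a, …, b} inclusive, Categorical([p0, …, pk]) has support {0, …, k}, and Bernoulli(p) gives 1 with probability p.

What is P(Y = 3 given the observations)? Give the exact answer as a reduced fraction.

P(Y = 3 | obs) = 156/601

Enumerate traces; 18 have nonzero weight after conditioning:
  (Y=0, U=0, X=1, W=1, V=1, Z=2) weight 4/1625
  (Y=0, U=0, X=1, W=2, V=1, Z=2) weight 4/1625
  (Y=0, U=0, X=1, W=3, V=1, Z=2) weight 4/1625
  (Y=0, U=1, X=1, W=1, V=1, Z=2) weight 1/650
  (Y=0, U=1, X=1, W=2, V=1, Z=2) weight 1/650
  (Y=0, U=1, X=1, W=3, V=1, Z=2) weight 1/650
  (Y=2, U=0, X=0, W=1, V=0, Z=3) weight 16/1625
  (Y=2, U=0, X=0, W=2, V=0, Z=3) weight 16/1625
  (Y=3, U=0, X=1, W=1, V=1, Z=2) weight 16/4875
  … 9 more
Group by Y:
  weight(Y=0) = 3/250
  weight(Y=2) = 164/4875
  weight(Y=3) = 2/125
Total weight = 3/250 + 164/4875 + 2/125 = 601/9750
P(Y=0 | obs) = 3/250 / 601/9750 = 117/601
P(Y=2 | obs) = 164/4875 / 601/9750 = 328/601
P(Y=3 | obs) = 2/125 / 601/9750 = 156/601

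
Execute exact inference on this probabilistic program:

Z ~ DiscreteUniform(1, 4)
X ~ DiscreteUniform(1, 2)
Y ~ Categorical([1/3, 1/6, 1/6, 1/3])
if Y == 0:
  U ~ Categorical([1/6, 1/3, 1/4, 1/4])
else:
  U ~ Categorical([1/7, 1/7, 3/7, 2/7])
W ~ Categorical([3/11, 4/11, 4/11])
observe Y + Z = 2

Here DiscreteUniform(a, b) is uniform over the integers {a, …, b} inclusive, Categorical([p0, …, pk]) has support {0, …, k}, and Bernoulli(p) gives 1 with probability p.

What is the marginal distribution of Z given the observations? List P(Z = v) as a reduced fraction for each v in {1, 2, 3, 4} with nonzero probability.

P(Z=1) = 1/3, P(Z=2) = 2/3

Enumerate traces; 48 have nonzero weight after conditioning:
  (Z=1, X=1, Y=1, U=0, W=0) weight 1/1232
  (Z=1, X=1, Y=1, U=0, W=1) weight 1/924
  (Z=1, X=1, Y=1, U=0, W=2) weight 1/924
  (Z=1, X=1, Y=1, U=1, W=0) weight 1/1232
  (Z=1, X=1, Y=1, U=1, W=1) weight 1/924
  (Z=1, X=1, Y=1, U=1, W=2) weight 1/924
  (Z=1, X=1, Y=1, U=2, W=0) weight 3/1232
  (Z=1, X=1, Y=1, U=2, W=1) weight 1/308
  (Z=2, X=1, Y=0, U=0, W=0) weight 1/528
  … 39 more
Group by Z:
  weight(Z=1) = 1/24
  weight(Z=2) = 1/12
Total weight = 1/24 + 1/12 = 1/8
P(Z=1 | obs) = 1/24 / 1/8 = 1/3
P(Z=2 | obs) = 1/12 / 1/8 = 2/3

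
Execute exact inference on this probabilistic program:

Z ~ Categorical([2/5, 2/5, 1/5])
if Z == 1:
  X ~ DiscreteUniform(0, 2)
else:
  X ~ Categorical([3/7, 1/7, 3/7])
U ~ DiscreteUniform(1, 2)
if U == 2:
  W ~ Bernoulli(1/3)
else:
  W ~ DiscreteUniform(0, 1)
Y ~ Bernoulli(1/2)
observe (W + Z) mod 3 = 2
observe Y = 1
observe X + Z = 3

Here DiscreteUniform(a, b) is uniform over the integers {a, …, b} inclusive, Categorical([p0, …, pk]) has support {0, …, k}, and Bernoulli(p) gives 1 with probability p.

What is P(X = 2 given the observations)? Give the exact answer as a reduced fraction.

P(X = 2 | obs) = 10/13

Enumerate traces; 4 have nonzero weight after conditioning:
  (Z=1, X=2, U=1, W=1, Y=1) weight 1/60
  (Z=1, X=2, U=2, W=1, Y=1) weight 1/90
  (Z=2, X=1, U=1, W=0, Y=1) weight 1/280
  (Z=2, X=1, U=2, W=0, Y=1) weight 1/210
Group by X:
  weight(X=1) = 1/120
  weight(X=2) = 1/36
Total weight = 1/120 + 1/36 = 13/360
P(X=1 | obs) = 1/120 / 13/360 = 3/13
P(X=2 | obs) = 1/36 / 13/360 = 10/13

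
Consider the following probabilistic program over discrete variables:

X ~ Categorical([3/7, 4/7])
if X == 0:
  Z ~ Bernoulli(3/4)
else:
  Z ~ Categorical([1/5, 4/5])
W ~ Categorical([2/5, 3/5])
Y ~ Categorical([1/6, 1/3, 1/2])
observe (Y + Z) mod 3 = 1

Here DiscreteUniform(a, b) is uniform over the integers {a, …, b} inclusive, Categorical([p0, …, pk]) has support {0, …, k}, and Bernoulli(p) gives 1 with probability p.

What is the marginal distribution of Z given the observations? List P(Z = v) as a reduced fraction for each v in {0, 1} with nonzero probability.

Enumerate traces; 8 have nonzero weight after conditioning:
  (X=0, Z=0, W=0, Y=1) weight 1/70
  (X=0, Z=0, W=1, Y=1) weight 3/140
  (X=0, Z=1, W=0, Y=0) weight 3/140
  (X=0, Z=1, W=1, Y=0) weight 9/280
  (X=1, Z=0, W=0, Y=1) weight 8/525
  (X=1, Z=0, W=1, Y=1) weight 4/175
  (X=1, Z=1, W=0, Y=0) weight 16/525
  (X=1, Z=1, W=1, Y=0) weight 8/175
Group by Z:
  weight(Z=0) = 31/420
  weight(Z=1) = 109/840
Total weight = 31/420 + 109/840 = 57/280
P(Z=0 | obs) = 31/420 / 57/280 = 62/171
P(Z=1 | obs) = 109/840 / 57/280 = 109/171

P(Z=0) = 62/171, P(Z=1) = 109/171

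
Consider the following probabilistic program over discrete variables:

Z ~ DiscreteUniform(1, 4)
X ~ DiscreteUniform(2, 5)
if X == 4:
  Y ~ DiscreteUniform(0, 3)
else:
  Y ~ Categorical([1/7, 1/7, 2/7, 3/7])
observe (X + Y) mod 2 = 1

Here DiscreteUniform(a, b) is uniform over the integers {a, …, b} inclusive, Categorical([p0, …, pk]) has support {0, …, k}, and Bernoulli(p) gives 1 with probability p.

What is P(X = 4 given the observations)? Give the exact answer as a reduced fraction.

Enumerate traces; 32 have nonzero weight after conditioning:
  (Z=1, X=2, Y=1) weight 1/112
  (Z=1, X=2, Y=3) weight 3/112
  (Z=1, X=3, Y=0) weight 1/112
  (Z=1, X=3, Y=2) weight 1/56
  (Z=1, X=4, Y=1) weight 1/64
  (Z=1, X=4, Y=3) weight 1/64
  (Z=1, X=5, Y=0) weight 1/112
  (Z=1, X=5, Y=2) weight 1/56
  … 24 more
Group by X:
  weight(X=2) = 1/7
  weight(X=3) = 3/28
  weight(X=4) = 1/8
  weight(X=5) = 3/28
Total weight = 1/7 + 3/28 + 1/8 + 3/28 = 27/56
P(X=2 | obs) = 1/7 / 27/56 = 8/27
P(X=3 | obs) = 3/28 / 27/56 = 2/9
P(X=4 | obs) = 1/8 / 27/56 = 7/27
P(X=5 | obs) = 3/28 / 27/56 = 2/9

P(X = 4 | obs) = 7/27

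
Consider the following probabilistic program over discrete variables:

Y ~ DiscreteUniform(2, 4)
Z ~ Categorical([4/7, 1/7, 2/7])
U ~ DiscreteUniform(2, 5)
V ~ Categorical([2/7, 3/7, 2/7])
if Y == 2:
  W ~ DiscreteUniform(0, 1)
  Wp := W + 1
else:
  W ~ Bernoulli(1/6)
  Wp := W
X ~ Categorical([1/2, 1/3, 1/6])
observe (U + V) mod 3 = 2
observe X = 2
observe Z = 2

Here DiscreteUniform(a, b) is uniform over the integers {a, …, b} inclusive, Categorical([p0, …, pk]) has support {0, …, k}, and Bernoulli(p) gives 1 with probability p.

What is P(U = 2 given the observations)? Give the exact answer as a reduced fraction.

P(U = 2 | obs) = 2/9

Enumerate traces; 24 have nonzero weight after conditioning:
  (Y=2, Z=2, U=2, V=0, W=0, X=2) weight 1/1764
  (Y=2, Z=2, U=2, V=0, W=1, X=2) weight 1/1764
  (Y=2, Z=2, U=3, V=2, W=0, X=2) weight 1/1764
  (Y=2, Z=2, U=3, V=2, W=1, X=2) weight 1/1764
  (Y=2, Z=2, U=4, V=1, W=0, X=2) weight 1/1176
  (Y=2, Z=2, U=4, V=1, W=1, X=2) weight 1/1176
  (Y=2, Z=2, U=5, V=0, W=0, X=2) weight 1/1764
  (Y=2, Z=2, U=5, V=0, W=1, X=2) weight 1/1764
  … 16 more
Group by U:
  weight(U=2) = 1/294
  weight(U=3) = 1/294
  weight(U=4) = 1/196
  weight(U=5) = 1/294
Total weight = 1/294 + 1/294 + 1/196 + 1/294 = 3/196
P(U=2 | obs) = 1/294 / 3/196 = 2/9
P(U=3 | obs) = 1/294 / 3/196 = 2/9
P(U=4 | obs) = 1/196 / 3/196 = 1/3
P(U=5 | obs) = 1/294 / 3/196 = 2/9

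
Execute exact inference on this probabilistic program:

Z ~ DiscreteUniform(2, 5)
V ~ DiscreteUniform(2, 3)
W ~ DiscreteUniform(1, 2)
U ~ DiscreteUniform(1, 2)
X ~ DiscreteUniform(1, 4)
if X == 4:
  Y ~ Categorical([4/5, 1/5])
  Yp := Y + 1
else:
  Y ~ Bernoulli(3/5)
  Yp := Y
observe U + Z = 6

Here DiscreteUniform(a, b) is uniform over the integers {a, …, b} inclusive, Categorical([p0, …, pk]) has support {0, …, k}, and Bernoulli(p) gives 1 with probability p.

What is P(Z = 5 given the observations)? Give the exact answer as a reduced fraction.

Enumerate traces; 64 have nonzero weight after conditioning:
  (Z=4, V=2, W=1, U=2, X=1, Y=0) weight 1/320
  (Z=4, V=2, W=1, U=2, X=1, Y=1) weight 3/640
  (Z=4, V=2, W=1, U=2, X=2, Y=0) weight 1/320
  (Z=4, V=2, W=1, U=2, X=2, Y=1) weight 3/640
  (Z=4, V=2, W=1, U=2, X=3, Y=0) weight 1/320
  (Z=4, V=2, W=1, U=2, X=3, Y=1) weight 3/640
  (Z=4, V=2, W=1, U=2, X=4, Y=0) weight 1/160
  (Z=4, V=2, W=1, U=2, X=4, Y=1) weight 1/640
  (Z=5, V=2, W=1, U=1, X=1, Y=0) weight 1/320
  … 55 more
Group by Z:
  weight(Z=4) = 1/8
  weight(Z=5) = 1/8
Total weight = 1/8 + 1/8 = 1/4
P(Z=4 | obs) = 1/8 / 1/4 = 1/2
P(Z=5 | obs) = 1/8 / 1/4 = 1/2

P(Z = 5 | obs) = 1/2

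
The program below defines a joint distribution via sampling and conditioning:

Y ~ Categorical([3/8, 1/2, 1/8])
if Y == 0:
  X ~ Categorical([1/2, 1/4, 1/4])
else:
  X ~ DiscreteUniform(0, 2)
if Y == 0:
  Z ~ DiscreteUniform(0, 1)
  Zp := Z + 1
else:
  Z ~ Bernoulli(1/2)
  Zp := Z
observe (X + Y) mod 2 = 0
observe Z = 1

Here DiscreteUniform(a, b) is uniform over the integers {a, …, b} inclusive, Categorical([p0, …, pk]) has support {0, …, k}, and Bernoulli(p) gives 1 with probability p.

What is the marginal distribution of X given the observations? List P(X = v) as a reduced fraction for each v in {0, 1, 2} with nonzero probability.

Enumerate traces; 5 have nonzero weight after conditioning:
  (Y=0, X=0, Z=1) weight 3/32
  (Y=0, X=2, Z=1) weight 3/64
  (Y=1, X=1, Z=1) weight 1/12
  (Y=2, X=0, Z=1) weight 1/48
  (Y=2, X=2, Z=1) weight 1/48
Group by X:
  weight(X=0) = 11/96
  weight(X=1) = 1/12
  weight(X=2) = 13/192
Total weight = 11/96 + 1/12 + 13/192 = 17/64
P(X=0 | obs) = 11/96 / 17/64 = 22/51
P(X=1 | obs) = 1/12 / 17/64 = 16/51
P(X=2 | obs) = 13/192 / 17/64 = 13/51

P(X=0) = 22/51, P(X=1) = 16/51, P(X=2) = 13/51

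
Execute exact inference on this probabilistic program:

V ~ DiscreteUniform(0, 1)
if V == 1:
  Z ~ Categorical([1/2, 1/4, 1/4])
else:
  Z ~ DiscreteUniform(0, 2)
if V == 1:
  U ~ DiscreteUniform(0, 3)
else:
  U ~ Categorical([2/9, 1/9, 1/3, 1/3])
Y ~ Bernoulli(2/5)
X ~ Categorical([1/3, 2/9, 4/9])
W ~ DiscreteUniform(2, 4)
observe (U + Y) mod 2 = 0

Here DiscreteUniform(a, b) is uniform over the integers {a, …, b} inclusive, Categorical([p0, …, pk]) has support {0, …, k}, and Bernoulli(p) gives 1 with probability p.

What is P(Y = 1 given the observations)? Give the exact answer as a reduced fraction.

P(Y = 1 | obs) = 34/91

Enumerate traces; 216 have nonzero weight after conditioning:
  (V=0, Z=0, U=0, Y=0, X=0, W=2) weight 1/405
  (V=0, Z=0, U=0, Y=0, X=0, W=3) weight 1/405
  (V=0, Z=0, U=0, Y=0, X=0, W=4) weight 1/405
  (V=0, Z=0, U=0, Y=0, X=1, W=2) weight 2/1215
  (V=0, Z=0, U=0, Y=0, X=1, W=3) weight 2/1215
  (V=0, Z=0, U=0, Y=0, X=1, W=4) weight 2/1215
  (V=0, Z=0, U=0, Y=0, X=2, W=2) weight 4/1215
  (V=0, Z=0, U=0, Y=0, X=2, W=3) weight 4/1215
  (V=0, Z=0, U=1, Y=1, X=0, W=2) weight 1/1215
  … 207 more
Group by Y:
  weight(Y=0) = 19/60
  weight(Y=1) = 17/90
Total weight = 19/60 + 17/90 = 91/180
P(Y=0 | obs) = 19/60 / 91/180 = 57/91
P(Y=1 | obs) = 17/90 / 91/180 = 34/91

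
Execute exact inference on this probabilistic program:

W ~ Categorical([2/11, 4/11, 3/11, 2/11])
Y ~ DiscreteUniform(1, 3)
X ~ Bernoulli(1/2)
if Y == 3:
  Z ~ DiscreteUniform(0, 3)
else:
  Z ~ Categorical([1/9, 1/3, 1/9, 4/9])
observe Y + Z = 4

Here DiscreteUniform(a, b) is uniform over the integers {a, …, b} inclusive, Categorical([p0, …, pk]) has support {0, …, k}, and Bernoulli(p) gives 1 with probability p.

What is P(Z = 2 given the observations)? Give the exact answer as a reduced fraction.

P(Z = 2 | obs) = 4/29

Enumerate traces; 24 have nonzero weight after conditioning:
  (W=0, Y=1, X=0, Z=3) weight 4/297
  (W=0, Y=1, X=1, Z=3) weight 4/297
  (W=0, Y=2, X=0, Z=2) weight 1/297
  (W=0, Y=2, X=1, Z=2) weight 1/297
  (W=0, Y=3, X=0, Z=1) weight 1/132
  (W=0, Y=3, X=1, Z=1) weight 1/132
  (W=1, Y=1, X=0, Z=3) weight 8/297
  (W=1, Y=1, X=1, Z=3) weight 8/297
  … 16 more
Group by Z:
  weight(Z=1) = 1/12
  weight(Z=2) = 1/27
  weight(Z=3) = 4/27
Total weight = 1/12 + 1/27 + 4/27 = 29/108
P(Z=1 | obs) = 1/12 / 29/108 = 9/29
P(Z=2 | obs) = 1/27 / 29/108 = 4/29
P(Z=3 | obs) = 4/27 / 29/108 = 16/29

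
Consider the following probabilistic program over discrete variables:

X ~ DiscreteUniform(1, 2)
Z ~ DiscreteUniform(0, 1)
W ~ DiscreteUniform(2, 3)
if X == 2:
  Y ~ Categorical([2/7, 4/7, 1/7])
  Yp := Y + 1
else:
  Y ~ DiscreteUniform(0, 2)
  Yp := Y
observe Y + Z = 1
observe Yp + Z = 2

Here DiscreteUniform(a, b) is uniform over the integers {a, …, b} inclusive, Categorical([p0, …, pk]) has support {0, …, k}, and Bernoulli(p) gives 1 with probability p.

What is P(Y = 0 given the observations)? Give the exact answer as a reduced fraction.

P(Y = 0 | obs) = 1/3

Enumerate traces; 4 have nonzero weight after conditioning:
  (X=2, Z=0, W=2, Y=1) weight 1/14
  (X=2, Z=0, W=3, Y=1) weight 1/14
  (X=2, Z=1, W=2, Y=0) weight 1/28
  (X=2, Z=1, W=3, Y=0) weight 1/28
Group by Y:
  weight(Y=0) = 1/14
  weight(Y=1) = 1/7
Total weight = 1/14 + 1/7 = 3/14
P(Y=0 | obs) = 1/14 / 3/14 = 1/3
P(Y=1 | obs) = 1/7 / 3/14 = 2/3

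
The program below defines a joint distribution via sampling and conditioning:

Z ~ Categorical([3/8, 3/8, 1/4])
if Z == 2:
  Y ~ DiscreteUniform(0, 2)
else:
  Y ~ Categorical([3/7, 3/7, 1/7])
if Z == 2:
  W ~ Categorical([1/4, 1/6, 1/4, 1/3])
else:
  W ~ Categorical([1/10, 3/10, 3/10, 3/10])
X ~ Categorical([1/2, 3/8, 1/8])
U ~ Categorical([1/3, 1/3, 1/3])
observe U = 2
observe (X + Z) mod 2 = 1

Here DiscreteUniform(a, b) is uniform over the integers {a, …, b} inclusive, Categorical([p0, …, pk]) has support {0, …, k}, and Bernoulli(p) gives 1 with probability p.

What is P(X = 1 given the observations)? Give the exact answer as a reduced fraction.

Enumerate traces; 48 have nonzero weight after conditioning:
  (Z=0, Y=0, W=0, X=1, U=2) weight 9/4480
  (Z=0, Y=0, W=1, X=1, U=2) weight 27/4480
  (Z=0, Y=0, W=2, X=1, U=2) weight 27/4480
  (Z=0, Y=0, W=3, X=1, U=2) weight 27/4480
  (Z=0, Y=1, W=0, X=1, U=2) weight 9/4480
  (Z=0, Y=1, W=1, X=1, U=2) weight 27/4480
  (Z=0, Y=1, W=2, X=1, U=2) weight 27/4480
  (Z=0, Y=1, W=3, X=1, U=2) weight 27/4480
  (Z=1, Y=0, W=0, X=0, U=2) weight 3/1120
  (Z=1, Y=0, W=0, X=2, U=2) weight 3/4480
  … 38 more
Group by X:
  weight(X=0) = 1/16
  weight(X=1) = 5/64
  weight(X=2) = 1/64
Total weight = 1/16 + 5/64 + 1/64 = 5/32
P(X=0 | obs) = 1/16 / 5/32 = 2/5
P(X=1 | obs) = 5/64 / 5/32 = 1/2
P(X=2 | obs) = 1/64 / 5/32 = 1/10

P(X = 1 | obs) = 1/2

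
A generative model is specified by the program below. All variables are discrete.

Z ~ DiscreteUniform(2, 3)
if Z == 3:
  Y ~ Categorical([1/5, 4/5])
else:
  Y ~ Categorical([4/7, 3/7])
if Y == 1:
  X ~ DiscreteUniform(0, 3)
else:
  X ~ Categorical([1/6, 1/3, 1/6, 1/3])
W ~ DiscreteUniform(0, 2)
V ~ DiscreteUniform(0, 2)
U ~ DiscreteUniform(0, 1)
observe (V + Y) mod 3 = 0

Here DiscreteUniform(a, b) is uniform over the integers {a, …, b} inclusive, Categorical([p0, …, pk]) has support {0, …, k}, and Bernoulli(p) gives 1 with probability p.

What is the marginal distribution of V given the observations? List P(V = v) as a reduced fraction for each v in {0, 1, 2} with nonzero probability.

Enumerate traces; 96 have nonzero weight after conditioning:
  (Z=2, Y=0, X=0, W=0, V=0, U=0) weight 1/378
  (Z=2, Y=0, X=0, W=0, V=0, U=1) weight 1/378
  (Z=2, Y=0, X=0, W=1, V=0, U=0) weight 1/378
  (Z=2, Y=0, X=0, W=1, V=0, U=1) weight 1/378
  (Z=2, Y=0, X=0, W=2, V=0, U=0) weight 1/378
  (Z=2, Y=0, X=0, W=2, V=0, U=1) weight 1/378
  (Z=2, Y=0, X=1, W=0, V=0, U=0) weight 1/189
  (Z=2, Y=0, X=1, W=0, V=0, U=1) weight 1/189
  (Z=2, Y=1, X=0, W=0, V=2, U=0) weight 1/336
  … 87 more
Group by V:
  weight(V=0) = 9/70
  weight(V=2) = 43/210
Total weight = 9/70 + 43/210 = 1/3
P(V=0 | obs) = 9/70 / 1/3 = 27/70
P(V=2 | obs) = 43/210 / 1/3 = 43/70

P(V=0) = 27/70, P(V=2) = 43/70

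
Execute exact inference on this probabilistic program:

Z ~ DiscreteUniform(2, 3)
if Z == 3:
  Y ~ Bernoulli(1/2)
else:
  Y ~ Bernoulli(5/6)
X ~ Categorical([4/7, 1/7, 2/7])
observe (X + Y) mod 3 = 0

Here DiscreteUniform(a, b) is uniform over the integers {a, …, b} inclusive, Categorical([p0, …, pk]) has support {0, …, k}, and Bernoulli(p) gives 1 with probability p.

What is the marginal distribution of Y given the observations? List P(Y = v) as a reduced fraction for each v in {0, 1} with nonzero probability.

Enumerate traces; 4 have nonzero weight after conditioning:
  (Z=2, Y=0, X=0) weight 1/21
  (Z=2, Y=1, X=2) weight 5/42
  (Z=3, Y=0, X=0) weight 1/7
  (Z=3, Y=1, X=2) weight 1/14
Group by Y:
  weight(Y=0) = 4/21
  weight(Y=1) = 4/21
Total weight = 4/21 + 4/21 = 8/21
P(Y=0 | obs) = 4/21 / 8/21 = 1/2
P(Y=1 | obs) = 4/21 / 8/21 = 1/2

P(Y=0) = 1/2, P(Y=1) = 1/2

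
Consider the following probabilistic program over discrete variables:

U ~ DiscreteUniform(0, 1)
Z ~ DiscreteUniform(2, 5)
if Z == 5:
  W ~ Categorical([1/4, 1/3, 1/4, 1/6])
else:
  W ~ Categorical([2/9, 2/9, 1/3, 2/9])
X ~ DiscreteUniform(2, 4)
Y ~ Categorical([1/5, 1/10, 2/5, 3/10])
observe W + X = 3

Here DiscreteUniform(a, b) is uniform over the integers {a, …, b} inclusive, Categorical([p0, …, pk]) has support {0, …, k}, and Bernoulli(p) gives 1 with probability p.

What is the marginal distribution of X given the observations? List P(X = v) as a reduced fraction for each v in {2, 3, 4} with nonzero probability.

Enumerate traces; 64 have nonzero weight after conditioning:
  (U=0, Z=2, W=0, X=3, Y=0) weight 1/540
  (U=0, Z=2, W=0, X=3, Y=1) weight 1/1080
  (U=0, Z=2, W=0, X=3, Y=2) weight 1/270
  (U=0, Z=2, W=0, X=3, Y=3) weight 1/360
  (U=0, Z=2, W=1, X=2, Y=0) weight 1/540
  (U=0, Z=2, W=1, X=2, Y=1) weight 1/1080
  (U=0, Z=2, W=1, X=2, Y=2) weight 1/270
  (U=0, Z=2, W=1, X=2, Y=3) weight 1/360
  … 56 more
Group by X:
  weight(X=2) = 1/12
  weight(X=3) = 11/144
Total weight = 1/12 + 11/144 = 23/144
P(X=2 | obs) = 1/12 / 23/144 = 12/23
P(X=3 | obs) = 11/144 / 23/144 = 11/23

P(X=2) = 12/23, P(X=3) = 11/23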